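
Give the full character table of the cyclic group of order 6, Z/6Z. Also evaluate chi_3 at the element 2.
Character table of Z/6Z (irreps indexed chi_0,...,chi_5 with chi_k(m) = zeta_6^(k*m), zeta_6 = exp(2*pi*i/6)):
  irrep \ class  {0} (size 1)  {1} (size 1)    {2} (size 1)    {3} (size 1)  {4} (size 1)    {5} (size 1)  
  chi_0          1             1               1               1             1               1             
  chi_1          1             exp(I*pi/3)     exp(2*I*pi/3)   -1            exp(-2*I*pi/3)  exp(-I*pi/3)  
  chi_2          1             exp(2*I*pi/3)   exp(-2*I*pi/3)  1             exp(2*I*pi/3)   exp(-2*I*pi/3)
  chi_3          1             -1              1               -1            1               -1            
  chi_4          1             exp(-2*I*pi/3)  exp(2*I*pi/3)   1             exp(-2*I*pi/3)  exp(2*I*pi/3) 
  chi_5          1             exp(-I*pi/3)    exp(-2*I*pi/3)  -1            exp(2*I*pi/3)   exp(I*pi/3)   

Spot check: chi_3(2) = zeta_6^(3*2) = zeta_6^6 = 1.

Proof sketch: Z/6Z is abelian, so all 6 irreducible complex representations are 1-dimensional. They are given by chi_k(m) = zeta_6^(k*m) for k = 0,...,5. Row orthogonality: sum_m chi_k(m) conj(chi_l(m)) = 6 * [k = l].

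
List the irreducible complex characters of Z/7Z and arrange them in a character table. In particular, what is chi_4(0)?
Character table of Z/7Z (irreps indexed chi_0,...,chi_6 with chi_k(m) = zeta_7^(k*m), zeta_7 = exp(2*pi*i/7)):
  irrep \ class  {0} (size 1)  {1} (size 1)    {2} (size 1)    {3} (size 1)    {4} (size 1)    {5} (size 1)    {6} (size 1)  
  chi_0          1             1               1               1               1               1               1             
  chi_1          1             exp(2*I*pi/7)   exp(4*I*pi/7)   exp(6*I*pi/7)   exp(-6*I*pi/7)  exp(-4*I*pi/7)  exp(-2*I*pi/7)
  chi_2          1             exp(4*I*pi/7)   exp(-6*I*pi/7)  exp(-2*I*pi/7)  exp(2*I*pi/7)   exp(6*I*pi/7)   exp(-4*I*pi/7)
  chi_3          1             exp(6*I*pi/7)   exp(-2*I*pi/7)  exp(4*I*pi/7)   exp(-4*I*pi/7)  exp(2*I*pi/7)   exp(-6*I*pi/7)
  chi_4          1             exp(-6*I*pi/7)  exp(2*I*pi/7)   exp(-4*I*pi/7)  exp(4*I*pi/7)   exp(-2*I*pi/7)  exp(6*I*pi/7) 
  chi_5          1             exp(-4*I*pi/7)  exp(6*I*pi/7)   exp(2*I*pi/7)   exp(-2*I*pi/7)  exp(-6*I*pi/7)  exp(4*I*pi/7) 
  chi_6          1             exp(-2*I*pi/7)  exp(-4*I*pi/7)  exp(-6*I*pi/7)  exp(6*I*pi/7)   exp(4*I*pi/7)   exp(2*I*pi/7) 

Spot check: chi_4(0) = zeta_7^(4*0) = zeta_7^0 = 1.

Explanation: Z/7Z is abelian, so all 7 irreducible complex representations are 1-dimensional. They are given by chi_k(m) = zeta_7^(k*m) for k = 0,...,6. Row orthogonality: sum_m chi_k(m) conj(chi_l(m)) = 7 * [k = l].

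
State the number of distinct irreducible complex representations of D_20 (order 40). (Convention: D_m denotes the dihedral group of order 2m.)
13

Working: The number of irreducible complex representations of a finite group equals its number of conjugacy classes. D_20 has 13 conjugacy classes (n/2 + 3 for n even), so D_20 (order 40) has exactly 13 irreducible complex representations.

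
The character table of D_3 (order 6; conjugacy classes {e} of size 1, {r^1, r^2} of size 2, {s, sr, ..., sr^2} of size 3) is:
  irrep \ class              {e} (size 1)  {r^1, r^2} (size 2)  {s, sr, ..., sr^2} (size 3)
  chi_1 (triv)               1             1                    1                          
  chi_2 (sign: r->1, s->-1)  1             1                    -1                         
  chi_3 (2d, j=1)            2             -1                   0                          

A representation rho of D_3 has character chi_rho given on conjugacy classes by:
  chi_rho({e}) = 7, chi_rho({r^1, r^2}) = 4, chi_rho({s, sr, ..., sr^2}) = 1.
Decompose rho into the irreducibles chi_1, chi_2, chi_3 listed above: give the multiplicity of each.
Multiplicities: chi_1: 3, chi_2: 2, chi_3: 1.

Solution. Use <chi_rho, chi> = (1/|G|) sum_C |C| * chi_rho(C) * conj(chi(C)) with |G| = 6 for each irreducible chi in the table:
  <chi_rho, chi_1> = (1/6)[1*(7)*conj(1) + 2*(4)*conj(1) + 3*(1)*conj(1)]
      = (1/6)[(7) + (8) + (3)] = 18/6 = 3
  <chi_rho, chi_2> = (1/6)[1*(7)*conj(1) + 2*(4)*conj(1) + 3*(1)*conj(-1)]
      = (1/6)[(7) + (8) + (-3)] = 12/6 = 2
  <chi_rho, chi_3> = (1/6)[1*(7)*conj(2) + 2*(4)*conj(-1) + 3*(1)*conj(0)]
      = (1/6)[(14) + (-8) + (0)] = 6/6 = 1
Dimension check: dim(rho) = sum (mult * dim) = 3*1 + 2*1 + 1*2 = 7 = chi_rho(e) = 7.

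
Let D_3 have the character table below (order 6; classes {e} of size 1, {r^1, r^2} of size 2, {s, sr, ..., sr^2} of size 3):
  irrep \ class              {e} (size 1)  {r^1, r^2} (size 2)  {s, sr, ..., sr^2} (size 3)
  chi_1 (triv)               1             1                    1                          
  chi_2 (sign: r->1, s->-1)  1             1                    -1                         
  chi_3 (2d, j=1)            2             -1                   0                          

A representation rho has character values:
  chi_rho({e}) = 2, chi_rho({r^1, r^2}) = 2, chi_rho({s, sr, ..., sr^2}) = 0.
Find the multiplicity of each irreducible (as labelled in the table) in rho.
Multiplicities: chi_1: 1, chi_2: 1, chi_3: 0.

Reasoning: Use <chi_rho, chi> = (1/|G|) sum_C |C| * chi_rho(C) * conj(chi(C)) with |G| = 6 for each irreducible chi in the table:
  <chi_rho, chi_1> = (1/6)[1*(2)*conj(1) + 2*(2)*conj(1) + 3*(0)*conj(1)]
      = (1/6)[(2) + (4) + (0)] = 6/6 = 1
  <chi_rho, chi_2> = (1/6)[1*(2)*conj(1) + 2*(2)*conj(1) + 3*(0)*conj(-1)]
      = (1/6)[(2) + (4) + (0)] = 6/6 = 1
  <chi_rho, chi_3> = (1/6)[1*(2)*conj(2) + 2*(2)*conj(-1) + 3*(0)*conj(0)]
      = (1/6)[(4) + (-4) + (0)] = 0/6 = 0
Dimension check: dim(rho) = sum (mult * dim) = 1*1 + 1*1 + 0*2 = 2 = chi_rho(e) = 2.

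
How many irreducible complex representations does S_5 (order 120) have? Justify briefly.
7

Details: The number of irreducible complex representations of a finite group equals its number of conjugacy classes. Conjugacy classes in S_5 correspond to cycle types, i.e. partitions of 5; there are p(5) = 7 of them, so S_5 (order 120) has exactly 7 irreducible complex representations.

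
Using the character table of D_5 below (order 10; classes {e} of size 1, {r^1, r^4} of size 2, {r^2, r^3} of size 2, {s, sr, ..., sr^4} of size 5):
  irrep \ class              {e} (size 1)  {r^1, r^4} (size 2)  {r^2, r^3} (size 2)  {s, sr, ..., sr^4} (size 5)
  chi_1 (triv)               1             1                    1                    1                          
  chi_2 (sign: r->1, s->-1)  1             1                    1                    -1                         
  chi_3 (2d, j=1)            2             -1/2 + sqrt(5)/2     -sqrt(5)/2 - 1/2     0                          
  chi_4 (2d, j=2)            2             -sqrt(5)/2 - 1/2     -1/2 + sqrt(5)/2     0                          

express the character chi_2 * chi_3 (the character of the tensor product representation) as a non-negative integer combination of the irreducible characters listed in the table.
chi_2 tensor chi_3 = chi_3 (all other irreducibles have multiplicity 0).

The character of a tensor product is the pointwise product (chi_2 * chi_3)(C) = chi_2(C) * chi_3(C):
  {e}: (1)*(2), {r^1, r^4}: (1)*(-1/2 + sqrt(5)/2), {r^2, r^3}: (1)*(-sqrt(5)/2 - 1/2), {s, sr, ..., sr^4}: (-1)*(0)
so (chi_2 * chi_3) takes values
  {e} -> 2, {r^1, r^4} -> -1/2 + sqrt(5)/2, {r^2, r^3} -> -sqrt(5)/2 - 1/2, {s, sr, ..., sr^4} -> 0.
Now take the inner product of this character with each irreducible chi from the table, <chi_2*chi_3, chi> = (1/10) sum_C |C| (chi_2*chi_3)(C) conj(chi(C)):
  <chi_2*chi_3, chi_1> = (1/10)[1*(2)*conj(1) + 2*(-1/2 + sqrt(5)/2)*conj(1) + 2*(-sqrt(5)/2 - 1/2)*conj(1) + 5*(0)*conj(1)]
      = (1/10)[(2) + (-1 + sqrt(5)) + (-sqrt(5) - 1) + (0)] = 0/10 = 0
  <chi_2*chi_3, chi_2> = (1/10)[1*(2)*conj(1) + 2*(-1/2 + sqrt(5)/2)*conj(1) + 2*(-sqrt(5)/2 - 1/2)*conj(1) + 5*(0)*conj(-1)]
      = (1/10)[(2) + (-1 + sqrt(5)) + (-sqrt(5) - 1) + (0)] = 0/10 = 0
  <chi_2*chi_3, chi_3> = (1/10)[1*(2)*conj(2) + 2*(-1/2 + sqrt(5)/2)*conj(-1/2 + sqrt(5)/2) + 2*(-sqrt(5)/2 - 1/2)*conj(-sqrt(5)/2 - 1/2) + 5*(0)*conj(0)]
      = (1/10)[(4) + (3 - sqrt(5)) + (sqrt(5) + 3) + (0)] = 10/10 = 1
  <chi_2*chi_3, chi_4> = (1/10)[1*(2)*conj(2) + 2*(-1/2 + sqrt(5)/2)*conj(-sqrt(5)/2 - 1/2) + 2*(-sqrt(5)/2 - 1/2)*conj(-1/2 + sqrt(5)/2) + 5*(0)*conj(0)]
      = (1/10)[(4) + (-2) + (-2) + (0)] = 0/10 = 0
Hence the multiplicities are chi_3: 1. Dimension check: dim(chi_2)*dim(chi_3) = 1*2 = 2 and sum (mult * dim) = 1*2 = 2.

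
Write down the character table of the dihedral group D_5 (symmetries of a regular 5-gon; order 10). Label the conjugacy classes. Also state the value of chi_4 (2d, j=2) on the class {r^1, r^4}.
Conjugacy classes: {e} of size 1, {r^1, r^4} of size 2, {r^2, r^3} of size 2, {s, sr, ..., sr^4} of size 5.
Character table:
  irrep \ class              {e} (size 1)  {r^1, r^4} (size 2)  {r^2, r^3} (size 2)  {s, sr, ..., sr^4} (size 5)
  chi_1 (triv)               1             1                    1                    1                          
  chi_2 (sign: r->1, s->-1)  1             1                    1                    -1                         
  chi_3 (2d, j=1)            2             -1/2 + sqrt(5)/2     -sqrt(5)/2 - 1/2     0                          
  chi_4 (2d, j=2)            2             -sqrt(5)/2 - 1/2     -1/2 + sqrt(5)/2     0                          

Spot check: chi_4 (2d, j=2) on {r^1, r^4} = -sqrt(5)/2 - 1/2.

Working: D_5 has order 2*5 = 10 with 4 conjugacy classes, hence 4 irreducibles. Sum of squared dims 1 + 1 + 4 + 4 = 10 = |G|. Linear characters come from the abelianisation; the 2-dimensional irreps have character r^k -> 2*cos(2*pi*j*k/5), reflections -> 0.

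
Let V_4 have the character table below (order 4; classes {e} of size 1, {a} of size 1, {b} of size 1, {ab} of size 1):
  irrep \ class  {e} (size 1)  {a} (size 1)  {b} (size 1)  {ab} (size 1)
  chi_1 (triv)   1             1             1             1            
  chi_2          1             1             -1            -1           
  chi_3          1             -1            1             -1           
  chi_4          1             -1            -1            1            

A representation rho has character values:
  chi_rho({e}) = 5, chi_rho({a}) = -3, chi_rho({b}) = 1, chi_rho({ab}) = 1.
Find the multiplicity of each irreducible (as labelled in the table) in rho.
Multiplicities: chi_1: 1, chi_2: 0, chi_3: 2, chi_4: 2.

Reasoning: Use <chi_rho, chi> = (1/|G|) sum_C |C| * chi_rho(C) * conj(chi(C)) with |G| = 4 for each irreducible chi in the table:
  <chi_rho, chi_1> = (1/4)[1*(5)*conj(1) + 1*(-3)*conj(1) + 1*(1)*conj(1) + 1*(1)*conj(1)]
      = (1/4)[(5) + (-3) + (1) + (1)] = 4/4 = 1
  <chi_rho, chi_2> = (1/4)[1*(5)*conj(1) + 1*(-3)*conj(1) + 1*(1)*conj(-1) + 1*(1)*conj(-1)]
      = (1/4)[(5) + (-3) + (-1) + (-1)] = 0/4 = 0
  <chi_rho, chi_3> = (1/4)[1*(5)*conj(1) + 1*(-3)*conj(-1) + 1*(1)*conj(1) + 1*(1)*conj(-1)]
      = (1/4)[(5) + (3) + (1) + (-1)] = 8/4 = 2
  <chi_rho, chi_4> = (1/4)[1*(5)*conj(1) + 1*(-3)*conj(-1) + 1*(1)*conj(-1) + 1*(1)*conj(1)]
      = (1/4)[(5) + (3) + (-1) + (1)] = 8/4 = 2
Dimension check: dim(rho) = sum (mult * dim) = 1*1 + 0*1 + 2*1 + 2*1 = 5 = chi_rho(e) = 5.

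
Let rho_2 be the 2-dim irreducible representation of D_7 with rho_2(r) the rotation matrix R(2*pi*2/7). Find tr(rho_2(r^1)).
chi_{rho_2}(r^1) = 2*cos(2*pi*2*1/7) = -2*cos(3*pi/7)

Argument: rho_2(r^1) is rotation by angle 2*pi*2*1/7, whose trace is 2*cos(2*pi*2*1/7) = -2*cos(3*pi/7).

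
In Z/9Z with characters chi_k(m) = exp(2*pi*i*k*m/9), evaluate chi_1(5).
chi_1(5) = zeta_9^5 = exp(-8*I*pi/9)

Explanation: chi_1(5) = zeta_9^(1*5) = zeta_9^5. Since zeta_9^9 = 1, this equals zeta_9^5 = exp(2*pi*i*5/9) = exp(-8*I*pi/9).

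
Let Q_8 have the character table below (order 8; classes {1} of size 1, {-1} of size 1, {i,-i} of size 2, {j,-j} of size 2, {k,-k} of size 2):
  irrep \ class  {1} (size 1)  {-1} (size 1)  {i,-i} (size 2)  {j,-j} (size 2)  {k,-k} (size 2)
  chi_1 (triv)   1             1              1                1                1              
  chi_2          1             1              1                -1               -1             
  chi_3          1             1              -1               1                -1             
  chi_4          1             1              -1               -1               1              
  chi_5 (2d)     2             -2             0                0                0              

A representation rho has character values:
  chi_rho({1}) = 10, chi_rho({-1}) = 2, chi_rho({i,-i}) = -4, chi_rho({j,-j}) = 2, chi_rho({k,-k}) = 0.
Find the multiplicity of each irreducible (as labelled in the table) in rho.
Multiplicities: chi_1: 1, chi_2: 0, chi_3: 3, chi_4: 2, chi_5: 2.

Argument: Use <chi_rho, chi> = (1/|G|) sum_C |C| * chi_rho(C) * conj(chi(C)) with |G| = 8 for each irreducible chi in the table:
  <chi_rho, chi_1> = (1/8)[1*(10)*conj(1) + 1*(2)*conj(1) + 2*(-4)*conj(1) + 2*(2)*conj(1) + 2*(0)*conj(1)]
      = (1/8)[(10) + (2) + (-8) + (4) + (0)] = 8/8 = 1
  <chi_rho, chi_2> = (1/8)[1*(10)*conj(1) + 1*(2)*conj(1) + 2*(-4)*conj(1) + 2*(2)*conj(-1) + 2*(0)*conj(-1)]
      = (1/8)[(10) + (2) + (-8) + (-4) + (0)] = 0/8 = 0
  <chi_rho, chi_3> = (1/8)[1*(10)*conj(1) + 1*(2)*conj(1) + 2*(-4)*conj(-1) + 2*(2)*conj(1) + 2*(0)*conj(-1)]
      = (1/8)[(10) + (2) + (8) + (4) + (0)] = 24/8 = 3
  <chi_rho, chi_4> = (1/8)[1*(10)*conj(1) + 1*(2)*conj(1) + 2*(-4)*conj(-1) + 2*(2)*conj(-1) + 2*(0)*conj(1)]
      = (1/8)[(10) + (2) + (8) + (-4) + (0)] = 16/8 = 2
  <chi_rho, chi_5> = (1/8)[1*(10)*conj(2) + 1*(2)*conj(-2) + 2*(-4)*conj(0) + 2*(2)*conj(0) + 2*(0)*conj(0)]
      = (1/8)[(20) + (-4) + (0) + (0) + (0)] = 16/8 = 2
Dimension check: dim(rho) = sum (mult * dim) = 1*1 + 0*1 + 3*1 + 2*1 + 2*2 = 10 = chi_rho(e) = 10.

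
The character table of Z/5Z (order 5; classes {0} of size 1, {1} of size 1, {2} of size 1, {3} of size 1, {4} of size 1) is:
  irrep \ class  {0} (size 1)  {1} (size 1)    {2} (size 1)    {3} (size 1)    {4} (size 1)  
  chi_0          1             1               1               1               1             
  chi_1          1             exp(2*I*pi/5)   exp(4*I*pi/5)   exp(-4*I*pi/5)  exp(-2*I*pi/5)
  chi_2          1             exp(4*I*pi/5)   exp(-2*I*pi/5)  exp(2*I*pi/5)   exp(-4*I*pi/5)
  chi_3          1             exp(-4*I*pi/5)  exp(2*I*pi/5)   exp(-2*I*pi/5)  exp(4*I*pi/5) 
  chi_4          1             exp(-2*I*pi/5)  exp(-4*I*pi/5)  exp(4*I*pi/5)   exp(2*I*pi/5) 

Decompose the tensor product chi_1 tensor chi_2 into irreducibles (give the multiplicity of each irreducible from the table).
chi_1 tensor chi_2 = chi_3 (all other irreducibles have multiplicity 0).

Why: The character of a tensor product is the pointwise product (chi_1 * chi_2)(C) = chi_1(C) * chi_2(C):
  {0}: (1)*(1), {1}: (exp(2*I*pi/5))*(exp(4*I*pi/5)), {2}: (exp(4*I*pi/5))*(exp(-2*I*pi/5)), {3}: (exp(-4*I*pi/5))*(exp(2*I*pi/5)), {4}: (exp(-2*I*pi/5))*(exp(-4*I*pi/5))
so (chi_1 * chi_2) takes values
  {0} -> 1, {1} -> exp(-4*I*pi/5), {2} -> exp(2*I*pi/5), {3} -> exp(-2*I*pi/5), {4} -> exp(4*I*pi/5).
Now take the inner product of this character with each irreducible chi from the table, <chi_1*chi_2, chi> = (1/5) sum_C |C| (chi_1*chi_2)(C) conj(chi(C)):
  <chi_1*chi_2, chi_0> = (1/5)[1*(1)*conj(1) + 1*(exp(-4*I*pi/5))*conj(1) + 1*(exp(2*I*pi/5))*conj(1) + 1*(exp(-2*I*pi/5))*conj(1) + 1*(exp(4*I*pi/5))*conj(1)]
      = (1/5)[(1) + (exp(-4*I*pi/5)) + (exp(2*I*pi/5)) + (exp(-2*I*pi/5)) + (exp(4*I*pi/5))] = 0/5 = 0
  <chi_1*chi_2, chi_1> = (1/5)[1*(1)*conj(1) + 1*(exp(-4*I*pi/5))*conj(exp(2*I*pi/5)) + 1*(exp(2*I*pi/5))*conj(exp(4*I*pi/5)) + 1*(exp(-2*I*pi/5))*conj(exp(-4*I*pi/5)) + 1*(exp(4*I*pi/5))*conj(exp(-2*I*pi/5))]
      = (1/5)[(1) + (exp(4*I*pi/5)) + (exp(-2*I*pi/5)) + (exp(2*I*pi/5)) + (exp(-4*I*pi/5))] = 0/5 = 0
  <chi_1*chi_2, chi_2> = (1/5)[1*(1)*conj(1) + 1*(exp(-4*I*pi/5))*conj(exp(4*I*pi/5)) + 1*(exp(2*I*pi/5))*conj(exp(-2*I*pi/5)) + 1*(exp(-2*I*pi/5))*conj(exp(2*I*pi/5)) + 1*(exp(4*I*pi/5))*conj(exp(-4*I*pi/5))]
      = (1/5)[(1) + (exp(2*I*pi/5)) + (exp(4*I*pi/5)) + (exp(-4*I*pi/5)) + (exp(-2*I*pi/5))] = 0/5 = 0
  <chi_1*chi_2, chi_3> = (1/5)[1*(1)*conj(1) + 1*(exp(-4*I*pi/5))*conj(exp(-4*I*pi/5)) + 1*(exp(2*I*pi/5))*conj(exp(2*I*pi/5)) + 1*(exp(-2*I*pi/5))*conj(exp(-2*I*pi/5)) + 1*(exp(4*I*pi/5))*conj(exp(4*I*pi/5))]
      = (1/5)[(1) + (1) + (1) + (1) + (1)] = 5/5 = 1
  <chi_1*chi_2, chi_4> = (1/5)[1*(1)*conj(1) + 1*(exp(-4*I*pi/5))*conj(exp(-2*I*pi/5)) + 1*(exp(2*I*pi/5))*conj(exp(-4*I*pi/5)) + 1*(exp(-2*I*pi/5))*conj(exp(4*I*pi/5)) + 1*(exp(4*I*pi/5))*conj(exp(2*I*pi/5))]
      = (1/5)[(1) + (exp(-2*I*pi/5)) + (exp(-4*I*pi/5)) + (exp(4*I*pi/5)) + (exp(2*I*pi/5))] = 0/5 = 0
(Exp terms are combined using exp(i*s)*conj(exp(i*t)) = exp(i*(s-t)), and sums of them are collapsed using the identity that for every m > 1 the m distinct m-th roots of unity sum to 0, e.g. 1 + exp(2*I*pi/3) + exp(-2*I*pi/3) = 0.)
Hence the multiplicities are chi_3: 1. Dimension check: dim(chi_1)*dim(chi_2) = 1*1 = 1 and sum (mult * dim) = 1*1 = 1.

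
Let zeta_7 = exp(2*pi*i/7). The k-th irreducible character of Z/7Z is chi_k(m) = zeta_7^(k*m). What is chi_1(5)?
chi_1(5) = zeta_7^5 = exp(-4*I*pi/7)

Justification: chi_1(5) = zeta_7^(1*5) = zeta_7^5. Since zeta_7^7 = 1, this equals zeta_7^5 = exp(2*pi*i*5/7) = exp(-4*I*pi/7).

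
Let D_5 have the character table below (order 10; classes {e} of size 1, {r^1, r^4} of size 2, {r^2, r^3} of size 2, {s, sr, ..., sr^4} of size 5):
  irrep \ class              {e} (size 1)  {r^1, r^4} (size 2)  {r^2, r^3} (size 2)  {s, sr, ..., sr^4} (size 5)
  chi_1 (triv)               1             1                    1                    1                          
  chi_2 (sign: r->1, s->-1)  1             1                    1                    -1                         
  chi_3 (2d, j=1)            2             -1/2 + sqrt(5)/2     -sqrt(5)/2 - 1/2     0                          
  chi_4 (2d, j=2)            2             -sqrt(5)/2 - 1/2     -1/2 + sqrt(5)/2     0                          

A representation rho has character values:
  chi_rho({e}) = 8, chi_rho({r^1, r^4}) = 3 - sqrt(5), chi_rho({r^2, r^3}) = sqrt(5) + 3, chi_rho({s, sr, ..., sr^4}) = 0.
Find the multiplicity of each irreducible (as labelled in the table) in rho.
Multiplicities: chi_1: 2, chi_2: 2, chi_3: 0, chi_4: 2.

Derivation: Use <chi_rho, chi> = (1/|G|) sum_C |C| * chi_rho(C) * conj(chi(C)) with |G| = 10 for each irreducible chi in the table:
  <chi_rho, chi_1> = (1/10)[1*(8)*conj(1) + 2*(3 - sqrt(5))*conj(1) + 2*(sqrt(5) + 3)*conj(1) + 5*(0)*conj(1)]
      = (1/10)[(8) + (6 - 2*sqrt(5)) + (2*sqrt(5) + 6) + (0)] = 20/10 = 2
  <chi_rho, chi_2> = (1/10)[1*(8)*conj(1) + 2*(3 - sqrt(5))*conj(1) + 2*(sqrt(5) + 3)*conj(1) + 5*(0)*conj(-1)]
      = (1/10)[(8) + (6 - 2*sqrt(5)) + (2*sqrt(5) + 6) + (0)] = 20/10 = 2
  <chi_rho, chi_3> = (1/10)[1*(8)*conj(2) + 2*(3 - sqrt(5))*conj(-1/2 + sqrt(5)/2) + 2*(sqrt(5) + 3)*conj(-sqrt(5)/2 - 1/2) + 5*(0)*conj(0)]
      = (1/10)[(16) + (-8 + 4*sqrt(5)) + (-4*sqrt(5) - 8) + (0)] = 0/10 = 0
  <chi_rho, chi_4> = (1/10)[1*(8)*conj(2) + 2*(3 - sqrt(5))*conj(-sqrt(5)/2 - 1/2) + 2*(sqrt(5) + 3)*conj(-1/2 + sqrt(5)/2) + 5*(0)*conj(0)]
      = (1/10)[(16) + (2 - 2*sqrt(5)) + (2 + 2*sqrt(5)) + (0)] = 20/10 = 2
Dimension check: dim(rho) = sum (mult * dim) = 2*1 + 2*1 + 0*2 + 2*2 = 8 = chi_rho(e) = 8.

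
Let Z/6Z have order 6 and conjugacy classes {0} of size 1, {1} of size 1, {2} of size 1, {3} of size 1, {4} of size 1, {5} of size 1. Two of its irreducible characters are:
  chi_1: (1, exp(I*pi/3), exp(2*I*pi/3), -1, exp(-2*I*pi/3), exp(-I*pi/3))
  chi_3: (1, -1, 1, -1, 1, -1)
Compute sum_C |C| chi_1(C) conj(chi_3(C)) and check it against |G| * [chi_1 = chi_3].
Sum = 0; so <chi_1, chi_3> = 0 (distinct irreducibles are orthogonal).

Justification: Compute term by term over conjugacy classes (|C| * chi_1(C) * conj(chi_3(C))):
  1*(1)*conj(1) + 1*(exp(I*pi/3))*conj(-1) + 1*(exp(2*I*pi/3))*conj(1) + 1*(-1)*conj(-1) + 1*(exp(-2*I*pi/3))*conj(1) + 1*(exp(-I*pi/3))*conj(-1)
  = (1) + (-exp(I*pi/3)) + (exp(2*I*pi/3)) + (1) + (exp(-2*I*pi/3)) + (-exp(-I*pi/3))
  = 0.
(Exp terms are combined using exp(i*s)*conj(exp(i*t)) = exp(i*(s-t)), and sums of them are collapsed using the identity that for every m > 1 the m distinct m-th roots of unity sum to 0, e.g. 1 + exp(2*I*pi/3) + exp(-2*I*pi/3) = 0.)
Dividing by |G| = 6 gives 0/6 = 0, matching the row-orthogonality relation <chi_1, chi_3> = [chi_1 = chi_3].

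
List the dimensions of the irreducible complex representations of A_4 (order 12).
Dimensions: 1, 1, 1, 3

Details: There are 4 irreducibles (= number of conjugacy classes). Their dimensions d_i satisfy sum d_i^2 = |G| = 12: 1 + 1 + 1 + 9 = 12.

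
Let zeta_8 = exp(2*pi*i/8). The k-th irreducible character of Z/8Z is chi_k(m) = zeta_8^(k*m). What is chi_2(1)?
chi_2(1) = zeta_8^2 = I

Proof sketch: chi_2(1) = zeta_8^(2*1) = zeta_8^2. Since zeta_8^8 = 1, this equals zeta_8^2 = exp(2*pi*i*2/8) = I.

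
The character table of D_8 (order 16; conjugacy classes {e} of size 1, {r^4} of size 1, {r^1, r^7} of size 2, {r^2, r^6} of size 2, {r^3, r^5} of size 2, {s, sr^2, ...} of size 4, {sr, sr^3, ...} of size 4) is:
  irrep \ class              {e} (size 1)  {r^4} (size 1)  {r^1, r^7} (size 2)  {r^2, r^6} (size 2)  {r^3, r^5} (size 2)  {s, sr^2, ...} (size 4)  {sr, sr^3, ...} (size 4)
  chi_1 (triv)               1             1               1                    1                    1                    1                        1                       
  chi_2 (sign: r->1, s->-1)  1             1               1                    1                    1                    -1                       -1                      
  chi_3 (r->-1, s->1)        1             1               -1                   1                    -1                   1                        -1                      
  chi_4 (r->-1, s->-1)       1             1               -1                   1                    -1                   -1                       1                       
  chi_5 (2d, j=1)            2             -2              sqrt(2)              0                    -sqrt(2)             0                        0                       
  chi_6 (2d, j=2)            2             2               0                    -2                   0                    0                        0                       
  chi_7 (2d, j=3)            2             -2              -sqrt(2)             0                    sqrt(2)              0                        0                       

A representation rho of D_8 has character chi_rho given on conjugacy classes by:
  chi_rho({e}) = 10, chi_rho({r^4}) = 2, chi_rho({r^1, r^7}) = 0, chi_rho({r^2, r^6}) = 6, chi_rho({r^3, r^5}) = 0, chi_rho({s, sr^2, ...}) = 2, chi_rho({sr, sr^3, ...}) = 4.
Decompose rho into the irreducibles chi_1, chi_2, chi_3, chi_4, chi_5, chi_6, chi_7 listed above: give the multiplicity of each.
Multiplicities: chi_1: 3, chi_2: 0, chi_3: 1, chi_4: 2, chi_5: 1, chi_6: 0, chi_7: 1.

Justification: Use <chi_rho, chi> = (1/|G|) sum_C |C| * chi_rho(C) * conj(chi(C)) with |G| = 16 for each irreducible chi in the table:
  <chi_rho, chi_1> = (1/16)[1*(10)*conj(1) + 1*(2)*conj(1) + 2*(0)*conj(1) + 2*(6)*conj(1) + 2*(0)*conj(1) + 4*(2)*conj(1) + 4*(4)*conj(1)]
      = (1/16)[(10) + (2) + (0) + (12) + (0) + (8) + (16)] = 48/16 = 3
  <chi_rho, chi_2> = (1/16)[1*(10)*conj(1) + 1*(2)*conj(1) + 2*(0)*conj(1) + 2*(6)*conj(1) + 2*(0)*conj(1) + 4*(2)*conj(-1) + 4*(4)*conj(-1)]
      = (1/16)[(10) + (2) + (0) + (12) + (0) + (-8) + (-16)] = 0/16 = 0
  <chi_rho, chi_3> = (1/16)[1*(10)*conj(1) + 1*(2)*conj(1) + 2*(0)*conj(-1) + 2*(6)*conj(1) + 2*(0)*conj(-1) + 4*(2)*conj(1) + 4*(4)*conj(-1)]
      = (1/16)[(10) + (2) + (0) + (12) + (0) + (8) + (-16)] = 16/16 = 1
  <chi_rho, chi_4> = (1/16)[1*(10)*conj(1) + 1*(2)*conj(1) + 2*(0)*conj(-1) + 2*(6)*conj(1) + 2*(0)*conj(-1) + 4*(2)*conj(-1) + 4*(4)*conj(1)]
      = (1/16)[(10) + (2) + (0) + (12) + (0) + (-8) + (16)] = 32/16 = 2
  <chi_rho, chi_5> = (1/16)[1*(10)*conj(2) + 1*(2)*conj(-2) + 2*(0)*conj(sqrt(2)) + 2*(6)*conj(0) + 2*(0)*conj(-sqrt(2)) + 4*(2)*conj(0) + 4*(4)*conj(0)]
      = (1/16)[(20) + (-4) + (0) + (0) + (0) + (0) + (0)] = 16/16 = 1
  <chi_rho, chi_6> = (1/16)[1*(10)*conj(2) + 1*(2)*conj(2) + 2*(0)*conj(0) + 2*(6)*conj(-2) + 2*(0)*conj(0) + 4*(2)*conj(0) + 4*(4)*conj(0)]
      = (1/16)[(20) + (4) + (0) + (-24) + (0) + (0) + (0)] = 0/16 = 0
  <chi_rho, chi_7> = (1/16)[1*(10)*conj(2) + 1*(2)*conj(-2) + 2*(0)*conj(-sqrt(2)) + 2*(6)*conj(0) + 2*(0)*conj(sqrt(2)) + 4*(2)*conj(0) + 4*(4)*conj(0)]
      = (1/16)[(20) + (-4) + (0) + (0) + (0) + (0) + (0)] = 16/16 = 1
Dimension check: dim(rho) = sum (mult * dim) = 3*1 + 0*1 + 1*1 + 2*1 + 1*2 + 0*2 + 1*2 = 10 = chi_rho(e) = 10.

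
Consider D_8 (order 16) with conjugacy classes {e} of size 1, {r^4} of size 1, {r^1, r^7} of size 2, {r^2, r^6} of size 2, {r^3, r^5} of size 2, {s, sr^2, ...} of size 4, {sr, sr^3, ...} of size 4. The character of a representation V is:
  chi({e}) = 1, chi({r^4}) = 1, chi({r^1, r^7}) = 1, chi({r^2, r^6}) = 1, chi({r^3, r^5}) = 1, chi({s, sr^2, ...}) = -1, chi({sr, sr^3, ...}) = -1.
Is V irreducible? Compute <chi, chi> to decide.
Irreducible: <chi, chi> = 1.

Working: <chi, chi> = (1/|G|) sum_C |C| * |chi(C)|^2 = (1/16)[1*|1|^2 + 1*|1|^2 + 2*|1|^2 + 2*|1|^2 + 2*|1|^2 + 4*|-1|^2 + 4*|-1|^2]
  = (1/16)[(1) + (1) + (2) + (2) + (2) + (4) + (4)] = 16/16 = 1.
A character is irreducible iff <chi, chi> = 1, so this representation is irreducible.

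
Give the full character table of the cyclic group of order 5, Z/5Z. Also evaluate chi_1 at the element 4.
Character table of Z/5Z (irreps indexed chi_0,...,chi_4 with chi_k(m) = zeta_5^(k*m), zeta_5 = exp(2*pi*i/5)):
  irrep \ class  {0} (size 1)  {1} (size 1)    {2} (size 1)    {3} (size 1)    {4} (size 1)  
  chi_0          1             1               1               1               1             
  chi_1          1             exp(2*I*pi/5)   exp(4*I*pi/5)   exp(-4*I*pi/5)  exp(-2*I*pi/5)
  chi_2          1             exp(4*I*pi/5)   exp(-2*I*pi/5)  exp(2*I*pi/5)   exp(-4*I*pi/5)
  chi_3          1             exp(-4*I*pi/5)  exp(2*I*pi/5)   exp(-2*I*pi/5)  exp(4*I*pi/5) 
  chi_4          1             exp(-2*I*pi/5)  exp(-4*I*pi/5)  exp(4*I*pi/5)   exp(2*I*pi/5) 

Spot check: chi_1(4) = zeta_5^(1*4) = zeta_5^4 = exp(-2*I*pi/5).

Justification: Z/5Z is abelian, so all 5 irreducible complex representations are 1-dimensional. They are given by chi_k(m) = zeta_5^(k*m) for k = 0,...,4. Row orthogonality: sum_m chi_k(m) conj(chi_l(m)) = 5 * [k = l].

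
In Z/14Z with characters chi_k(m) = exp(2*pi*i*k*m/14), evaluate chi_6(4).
chi_6(4) = zeta_14^24 = exp(-4*I*pi/7)

Proof sketch: chi_6(4) = zeta_14^(6*4) = zeta_14^24. Since zeta_14^14 = 1, this equals zeta_14^10 = exp(2*pi*i*10/14) = exp(-4*I*pi/7).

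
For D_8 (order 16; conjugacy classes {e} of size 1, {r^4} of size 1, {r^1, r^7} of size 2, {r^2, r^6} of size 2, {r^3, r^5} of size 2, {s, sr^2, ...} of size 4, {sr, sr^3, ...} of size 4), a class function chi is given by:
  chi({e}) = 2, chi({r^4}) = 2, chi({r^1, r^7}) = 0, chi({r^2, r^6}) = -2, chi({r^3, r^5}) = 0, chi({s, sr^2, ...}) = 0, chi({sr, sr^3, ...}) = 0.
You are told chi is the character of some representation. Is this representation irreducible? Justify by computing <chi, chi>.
Irreducible: <chi, chi> = 1.

<chi, chi> = (1/|G|) sum_C |C| * |chi(C)|^2 = (1/16)[1*|2|^2 + 1*|2|^2 + 2*|0|^2 + 2*|-2|^2 + 2*|0|^2 + 4*|0|^2 + 4*|0|^2]
  = (1/16)[(4) + (4) + (0) + (8) + (0) + (0) + (0)] = 16/16 = 1.
A character is irreducible iff <chi, chi> = 1, so this representation is irreducible.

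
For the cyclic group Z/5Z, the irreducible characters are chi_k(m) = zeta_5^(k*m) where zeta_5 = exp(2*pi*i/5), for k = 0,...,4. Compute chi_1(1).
chi_1(1) = zeta_5^1 = exp(2*I*pi/5)

Proof sketch: chi_1(1) = zeta_5^(1*1) = zeta_5^1. Since zeta_5^5 = 1, this equals zeta_5^1 = exp(2*pi*i*1/5) = exp(2*I*pi/5).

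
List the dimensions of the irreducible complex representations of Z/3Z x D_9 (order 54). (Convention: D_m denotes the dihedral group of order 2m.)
Dimensions: 1, 1, 1, 1, 1, 1, 2, 2, 2, 2, 2, 2, 2, 2, 2, 2, 2, 2

Proof sketch: There are 18 irreducibles (= number of conjugacy classes). Their dimensions d_i satisfy sum d_i^2 = |G| = 54: 1 + 1 + 1 + 1 + 1 + 1 + 4 + 4 + 4 + 4 + 4 + 4 + 4 + 4 + 4 + 4 + 4 + 4 = 54. (For the product with Z/3Z: each of the 3 1-dim characters of Z/3Z tensors with each irrep of D_9, giving 3 copies of each D_9-dimension.)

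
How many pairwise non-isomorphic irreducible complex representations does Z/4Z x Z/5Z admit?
20

Argument: The number of irreducible complex representations of a finite group equals its number of conjugacy classes. Z/4Z x Z/5Z is abelian of order 20, so every element is its own conjugacy class: 20 classes, so Z/4Z x Z/5Z (order 20) has exactly 20 irreducible complex representations.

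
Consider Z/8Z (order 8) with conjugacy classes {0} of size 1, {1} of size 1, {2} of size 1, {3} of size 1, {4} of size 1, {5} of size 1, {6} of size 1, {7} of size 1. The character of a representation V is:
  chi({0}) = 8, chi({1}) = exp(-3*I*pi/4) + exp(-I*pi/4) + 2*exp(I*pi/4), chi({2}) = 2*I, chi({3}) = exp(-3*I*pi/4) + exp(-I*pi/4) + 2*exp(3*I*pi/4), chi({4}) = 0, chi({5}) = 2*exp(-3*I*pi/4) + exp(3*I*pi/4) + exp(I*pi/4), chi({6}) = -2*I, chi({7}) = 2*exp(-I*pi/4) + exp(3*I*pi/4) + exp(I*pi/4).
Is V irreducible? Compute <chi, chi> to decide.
Not irreducible (reducible): <chi, chi> = 10 > 1.

Reasoning: <chi, chi> = (1/|G|) sum_C |C| * |chi(C)|^2 = (1/8)[1*|8|^2 + 1*|exp(-3*I*pi/4) + exp(-I*pi/4) + 2*exp(I*pi/4)|^2 + 1*|2*I|^2 + 1*|exp(-3*I*pi/4) + exp(-I*pi/4) + 2*exp(3*I*pi/4)|^2 + 1*|0|^2 + 1*|2*exp(-3*I*pi/4) + exp(3*I*pi/4) + exp(I*pi/4)|^2 + 1*|-2*I|^2 + 1*|2*exp(-I*pi/4) + exp(3*I*pi/4) + exp(I*pi/4)|^2]
  = (1/8)[(64) + (2) + (4) + (2) + (0) + (2) + (4) + (2)] = 80/8 = 10.
(Exp terms are combined using exp(i*s)*conj(exp(i*t)) = exp(i*(s-t)), and sums of them are collapsed using the identity that for every m > 1 the m distinct m-th roots of unity sum to 0, e.g. 1 + exp(2*I*pi/3) + exp(-2*I*pi/3) = 0.)
A character is irreducible iff <chi, chi> = 1, so this representation is reducible.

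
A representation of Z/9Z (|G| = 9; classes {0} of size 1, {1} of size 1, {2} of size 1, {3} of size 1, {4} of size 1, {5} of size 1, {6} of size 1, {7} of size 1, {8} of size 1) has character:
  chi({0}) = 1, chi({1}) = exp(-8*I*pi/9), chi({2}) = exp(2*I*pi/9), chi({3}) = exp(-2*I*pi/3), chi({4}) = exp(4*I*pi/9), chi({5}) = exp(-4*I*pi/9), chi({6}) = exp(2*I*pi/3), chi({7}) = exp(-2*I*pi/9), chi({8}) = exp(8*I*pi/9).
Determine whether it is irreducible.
Irreducible: <chi, chi> = 1.

Solution. <chi, chi> = (1/|G|) sum_C |C| * |chi(C)|^2 = (1/9)[1*|1|^2 + 1*|exp(-8*I*pi/9)|^2 + 1*|exp(2*I*pi/9)|^2 + 1*|exp(-2*I*pi/3)|^2 + 1*|exp(4*I*pi/9)|^2 + 1*|exp(-4*I*pi/9)|^2 + 1*|exp(2*I*pi/3)|^2 + 1*|exp(-2*I*pi/9)|^2 + 1*|exp(8*I*pi/9)|^2]
  = (1/9)[(1) + (1) + (1) + (1) + (1) + (1) + (1) + (1) + (1)] = 9/9 = 1.
(Exp terms are combined using exp(i*s)*conj(exp(i*t)) = exp(i*(s-t)), and sums of them are collapsed using the identity that for every m > 1 the m distinct m-th roots of unity sum to 0, e.g. 1 + exp(2*I*pi/3) + exp(-2*I*pi/3) = 0.)
A character is irreducible iff <chi, chi> = 1, so this representation is irreducible.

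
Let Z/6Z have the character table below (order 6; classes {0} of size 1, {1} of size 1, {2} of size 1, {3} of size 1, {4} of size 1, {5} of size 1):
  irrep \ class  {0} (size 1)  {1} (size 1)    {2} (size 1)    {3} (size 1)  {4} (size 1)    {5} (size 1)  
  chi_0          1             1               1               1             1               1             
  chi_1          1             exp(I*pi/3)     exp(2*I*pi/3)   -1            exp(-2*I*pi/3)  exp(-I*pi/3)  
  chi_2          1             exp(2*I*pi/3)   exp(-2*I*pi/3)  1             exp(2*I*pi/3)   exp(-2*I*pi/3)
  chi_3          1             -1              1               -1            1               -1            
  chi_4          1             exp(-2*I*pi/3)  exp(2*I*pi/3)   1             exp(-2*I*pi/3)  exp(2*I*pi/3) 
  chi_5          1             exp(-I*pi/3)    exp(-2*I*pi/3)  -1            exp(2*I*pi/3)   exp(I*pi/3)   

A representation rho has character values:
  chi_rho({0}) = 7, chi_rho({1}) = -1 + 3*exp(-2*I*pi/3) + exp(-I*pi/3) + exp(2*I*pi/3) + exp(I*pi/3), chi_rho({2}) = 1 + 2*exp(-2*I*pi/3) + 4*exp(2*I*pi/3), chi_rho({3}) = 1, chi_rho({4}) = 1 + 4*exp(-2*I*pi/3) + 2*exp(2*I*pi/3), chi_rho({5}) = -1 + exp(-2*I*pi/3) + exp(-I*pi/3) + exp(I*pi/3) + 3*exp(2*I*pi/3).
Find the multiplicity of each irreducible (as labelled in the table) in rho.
Multiplicities: chi_0: 0, chi_1: 1, chi_2: 1, chi_3: 1, chi_4: 3, chi_5: 1.

Solution. Use <chi_rho, chi> = (1/|G|) sum_C |C| * chi_rho(C) * conj(chi(C)) with |G| = 6 for each irreducible chi in the table:
  <chi_rho, chi_0> = (1/6)[1*(7)*conj(1) + 1*(-1 + 3*exp(-2*I*pi/3) + exp(-I*pi/3) + exp(2*I*pi/3) + exp(I*pi/3))*conj(1) + 1*(1 + 2*exp(-2*I*pi/3) + 4*exp(2*I*pi/3))*conj(1) + 1*(1)*conj(1) + 1*(1 + 4*exp(-2*I*pi/3) + 2*exp(2*I*pi/3))*conj(1) + 1*(-1 + exp(-2*I*pi/3) + exp(-I*pi/3) + exp(I*pi/3) + 3*exp(2*I*pi/3))*conj(1)]
      = (1/6)[(7) + (-1 + 3*exp(-2*I*pi/3) + exp(-I*pi/3) + exp(2*I*pi/3) + exp(I*pi/3)) + (1 + 2*exp(-2*I*pi/3) + 4*exp(2*I*pi/3)) + (1) + (1 + 4*exp(-2*I*pi/3) + 2*exp(2*I*pi/3)) + (-1 + exp(-2*I*pi/3) + exp(-I*pi/3) + exp(I*pi/3) + 3*exp(2*I*pi/3))] = 0/6 = 0
  <chi_rho, chi_1> = (1/6)[1*(7)*conj(1) + 1*(-1 + 3*exp(-2*I*pi/3) + exp(-I*pi/3) + exp(2*I*pi/3) + exp(I*pi/3))*conj(exp(I*pi/3)) + 1*(1 + 2*exp(-2*I*pi/3) + 4*exp(2*I*pi/3))*conj(exp(2*I*pi/3)) + 1*(1)*conj(-1) + 1*(1 + 4*exp(-2*I*pi/3) + 2*exp(2*I*pi/3))*conj(exp(-2*I*pi/3)) + 1*(-1 + exp(-2*I*pi/3) + exp(-I*pi/3) + exp(I*pi/3) + 3*exp(2*I*pi/3))*conj(exp(-I*pi/3))]
      = (1/6)[(7) + (-2 + exp(-2*I*pi/3) - exp(-I*pi/3) + exp(I*pi/3)) + (4 + exp(-2*I*pi/3) + 2*exp(2*I*pi/3)) + (-1) + (4 + 2*exp(-2*I*pi/3) + exp(2*I*pi/3)) + (-2 - exp(I*pi/3) + exp(-I*pi/3) + exp(2*I*pi/3))] = 6/6 = 1
  <chi_rho, chi_2> = (1/6)[1*(7)*conj(1) + 1*(-1 + 3*exp(-2*I*pi/3) + exp(-I*pi/3) + exp(2*I*pi/3) + exp(I*pi/3))*conj(exp(2*I*pi/3)) + 1*(1 + 2*exp(-2*I*pi/3) + 4*exp(2*I*pi/3))*conj(exp(-2*I*pi/3)) + 1*(1)*conj(1) + 1*(1 + 4*exp(-2*I*pi/3) + 2*exp(2*I*pi/3))*conj(exp(2*I*pi/3)) + 1*(-1 + exp(-2*I*pi/3) + exp(-I*pi/3) + exp(I*pi/3) + 3*exp(2*I*pi/3))*conj(exp(-2*I*pi/3))]
      = (1/6)[(7) + (exp(-I*pi/3) - exp(-2*I*pi/3) + 3*exp(2*I*pi/3)) + (2 + 4*exp(-2*I*pi/3) + exp(2*I*pi/3)) + (1) + (2 + exp(-2*I*pi/3) + 4*exp(2*I*pi/3)) + (3*exp(-2*I*pi/3) - exp(2*I*pi/3) + exp(I*pi/3))] = 6/6 = 1
  <chi_rho, chi_3> = (1/6)[1*(7)*conj(1) + 1*(-1 + 3*exp(-2*I*pi/3) + exp(-I*pi/3) + exp(2*I*pi/3) + exp(I*pi/3))*conj(-1) + 1*(1 + 2*exp(-2*I*pi/3) + 4*exp(2*I*pi/3))*conj(1) + 1*(1)*conj(-1) + 1*(1 + 4*exp(-2*I*pi/3) + 2*exp(2*I*pi/3))*conj(1) + 1*(-1 + exp(-2*I*pi/3) + exp(-I*pi/3) + exp(I*pi/3) + 3*exp(2*I*pi/3))*conj(-1)]
      = (1/6)[(7) + (1 - exp(I*pi/3) - exp(2*I*pi/3) - exp(-I*pi/3) - 3*exp(-2*I*pi/3)) + (1 + 2*exp(-2*I*pi/3) + 4*exp(2*I*pi/3)) + (-1) + (1 + 4*exp(-2*I*pi/3) + 2*exp(2*I*pi/3)) + (1 - 3*exp(2*I*pi/3) - exp(I*pi/3) - exp(-I*pi/3) - exp(-2*I*pi/3))] = 6/6 = 1
  <chi_rho, chi_4> = (1/6)[1*(7)*conj(1) + 1*(-1 + 3*exp(-2*I*pi/3) + exp(-I*pi/3) + exp(2*I*pi/3) + exp(I*pi/3))*conj(exp(-2*I*pi/3)) + 1*(1 + 2*exp(-2*I*pi/3) + 4*exp(2*I*pi/3))*conj(exp(2*I*pi/3)) + 1*(1)*conj(1) + 1*(1 + 4*exp(-2*I*pi/3) + 2*exp(2*I*pi/3))*conj(exp(-2*I*pi/3)) + 1*(-1 + exp(-2*I*pi/3) + exp(-I*pi/3) + exp(I*pi/3) + 3*exp(2*I*pi/3))*conj(exp(2*I*pi/3))]
      = (1/6)[(7) + (2 + exp(-2*I*pi/3) - exp(2*I*pi/3) + exp(I*pi/3)) + (4 + exp(-2*I*pi/3) + 2*exp(2*I*pi/3)) + (1) + (4 + 2*exp(-2*I*pi/3) + exp(2*I*pi/3)) + (2 + exp(-I*pi/3) + exp(2*I*pi/3) - exp(-2*I*pi/3))] = 18/6 = 3
  <chi_rho, chi_5> = (1/6)[1*(7)*conj(1) + 1*(-1 + 3*exp(-2*I*pi/3) + exp(-I*pi/3) + exp(2*I*pi/3) + exp(I*pi/3))*conj(exp(-I*pi/3)) + 1*(1 + 2*exp(-2*I*pi/3) + 4*exp(2*I*pi/3))*conj(exp(-2*I*pi/3)) + 1*(1)*conj(-1) + 1*(1 + 4*exp(-2*I*pi/3) + 2*exp(2*I*pi/3))*conj(exp(2*I*pi/3)) + 1*(-1 + exp(-2*I*pi/3) + exp(-I*pi/3) + exp(I*pi/3) + 3*exp(2*I*pi/3))*conj(exp(I*pi/3))]
      = (1/6)[(7) + (3*exp(-I*pi/3) - exp(I*pi/3) + exp(2*I*pi/3)) + (2 + 4*exp(-2*I*pi/3) + exp(2*I*pi/3)) + (-1) + (2 + exp(-2*I*pi/3) + 4*exp(2*I*pi/3)) + (exp(-2*I*pi/3) - exp(-I*pi/3) + 3*exp(I*pi/3))] = 6/6 = 1
(Exp terms are combined using exp(i*s)*conj(exp(i*t)) = exp(i*(s-t)), and sums of them are collapsed using the identity that for every m > 1 the m distinct m-th roots of unity sum to 0, e.g. 1 + exp(2*I*pi/3) + exp(-2*I*pi/3) = 0.)
Dimension check: dim(rho) = sum (mult * dim) = 0*1 + 1*1 + 1*1 + 1*1 + 3*1 + 1*1 = 7 = chi_rho(e) = 7.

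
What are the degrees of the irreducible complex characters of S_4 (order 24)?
Dimensions: 1, 1, 2, 3, 3

Reasoning: There are 5 irreducibles (= number of conjugacy classes). Their dimensions d_i satisfy sum d_i^2 = |G| = 24: 1 + 1 + 4 + 9 + 9 = 24.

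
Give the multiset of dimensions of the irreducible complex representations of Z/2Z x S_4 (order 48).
Dimensions: 1, 1, 1, 1, 2, 2, 3, 3, 3, 3

Explanation: There are 10 irreducibles (= number of conjugacy classes). Their dimensions d_i satisfy sum d_i^2 = |G| = 48: 1 + 1 + 1 + 1 + 4 + 4 + 9 + 9 + 9 + 9 = 48. (For the product with Z/2Z: each of the 2 1-dim characters of Z/2Z tensors with each irrep of S_4, giving 2 copies of each S_4-dimension.)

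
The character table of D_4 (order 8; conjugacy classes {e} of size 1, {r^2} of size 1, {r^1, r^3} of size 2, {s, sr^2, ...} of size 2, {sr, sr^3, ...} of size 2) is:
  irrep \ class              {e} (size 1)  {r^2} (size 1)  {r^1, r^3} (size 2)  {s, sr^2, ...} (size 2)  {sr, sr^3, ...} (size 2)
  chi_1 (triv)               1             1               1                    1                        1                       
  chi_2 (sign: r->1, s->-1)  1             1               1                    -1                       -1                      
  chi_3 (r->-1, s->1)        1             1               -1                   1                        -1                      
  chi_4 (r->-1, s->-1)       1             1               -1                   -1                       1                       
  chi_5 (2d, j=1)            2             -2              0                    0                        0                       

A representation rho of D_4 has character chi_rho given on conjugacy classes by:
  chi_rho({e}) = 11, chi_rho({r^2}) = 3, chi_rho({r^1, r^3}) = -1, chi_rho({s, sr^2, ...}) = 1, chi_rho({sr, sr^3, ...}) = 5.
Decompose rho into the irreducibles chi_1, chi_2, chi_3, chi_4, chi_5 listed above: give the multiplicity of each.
Multiplicities: chi_1: 3, chi_2: 0, chi_3: 1, chi_4: 3, chi_5: 2.

Proof sketch: Use <chi_rho, chi> = (1/|G|) sum_C |C| * chi_rho(C) * conj(chi(C)) with |G| = 8 for each irreducible chi in the table:
  <chi_rho, chi_1> = (1/8)[1*(11)*conj(1) + 1*(3)*conj(1) + 2*(-1)*conj(1) + 2*(1)*conj(1) + 2*(5)*conj(1)]
      = (1/8)[(11) + (3) + (-2) + (2) + (10)] = 24/8 = 3
  <chi_rho, chi_2> = (1/8)[1*(11)*conj(1) + 1*(3)*conj(1) + 2*(-1)*conj(1) + 2*(1)*conj(-1) + 2*(5)*conj(-1)]
      = (1/8)[(11) + (3) + (-2) + (-2) + (-10)] = 0/8 = 0
  <chi_rho, chi_3> = (1/8)[1*(11)*conj(1) + 1*(3)*conj(1) + 2*(-1)*conj(-1) + 2*(1)*conj(1) + 2*(5)*conj(-1)]
      = (1/8)[(11) + (3) + (2) + (2) + (-10)] = 8/8 = 1
  <chi_rho, chi_4> = (1/8)[1*(11)*conj(1) + 1*(3)*conj(1) + 2*(-1)*conj(-1) + 2*(1)*conj(-1) + 2*(5)*conj(1)]
      = (1/8)[(11) + (3) + (2) + (-2) + (10)] = 24/8 = 3
  <chi_rho, chi_5> = (1/8)[1*(11)*conj(2) + 1*(3)*conj(-2) + 2*(-1)*conj(0) + 2*(1)*conj(0) + 2*(5)*conj(0)]
      = (1/8)[(22) + (-6) + (0) + (0) + (0)] = 16/8 = 2
Dimension check: dim(rho) = sum (mult * dim) = 3*1 + 0*1 + 1*1 + 3*1 + 2*2 = 11 = chi_rho(e) = 11.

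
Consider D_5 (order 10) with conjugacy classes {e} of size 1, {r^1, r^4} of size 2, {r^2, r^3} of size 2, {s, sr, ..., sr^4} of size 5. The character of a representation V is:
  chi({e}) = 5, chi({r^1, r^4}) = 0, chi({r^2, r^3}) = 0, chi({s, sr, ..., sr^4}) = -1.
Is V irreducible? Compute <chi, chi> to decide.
Not irreducible (reducible): <chi, chi> = 3 > 1.

Reasoning: <chi, chi> = (1/|G|) sum_C |C| * |chi(C)|^2 = (1/10)[1*|5|^2 + 2*|0|^2 + 2*|0|^2 + 5*|-1|^2]
  = (1/10)[(25) + (0) + (0) + (5)] = 30/10 = 3.
A character is irreducible iff <chi, chi> = 1, so this representation is reducible.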